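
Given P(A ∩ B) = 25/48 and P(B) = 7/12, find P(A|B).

P(A|B) = P(A ∩ B) / P(B)
= (25/48) / (7/12)
= 25/28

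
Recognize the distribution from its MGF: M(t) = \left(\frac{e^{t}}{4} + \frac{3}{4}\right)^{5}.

The MGF M(t) = \left(\frac{e^{t}}{4} + \frac{3}{4}\right)^{5} is the standard form for the Binomial distribution.
Comparing with the known MGF formula identifies: Binomial(n=5, p=1/4)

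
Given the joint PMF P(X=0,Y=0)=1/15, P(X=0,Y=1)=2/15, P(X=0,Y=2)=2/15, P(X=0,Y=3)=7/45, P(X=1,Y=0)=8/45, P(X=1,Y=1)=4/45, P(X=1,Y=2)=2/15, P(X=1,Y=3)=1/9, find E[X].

First find marginal of X:
P(X=0) = 22/45
P(X=1) = 23/45
E[X] = 0 × 22/45 + 1 × 23/45 = 23/45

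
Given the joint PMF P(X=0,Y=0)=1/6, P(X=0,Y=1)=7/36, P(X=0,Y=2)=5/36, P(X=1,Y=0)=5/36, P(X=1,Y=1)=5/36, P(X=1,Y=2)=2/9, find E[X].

First find marginal of X:
P(X=0) = 1/2
P(X=1) = 1/2
E[X] = 0 × 1/2 + 1 × 1/2 = 1/2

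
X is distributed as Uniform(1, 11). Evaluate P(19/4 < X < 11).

P(19/4 < X < 11) = ∫_{19/4}^{11} f(x) dx
where f(x) = \frac{1}{10}
= \frac{5}{8}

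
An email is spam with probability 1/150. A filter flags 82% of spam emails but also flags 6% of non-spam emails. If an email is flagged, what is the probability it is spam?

Let D = the rare event, + = positive/flagged.
P(D) = 1/150
P(+|D) = 82/100 = 41/50
P(+|D') = 6/100 = 3/50
P(+) = P(+|D)P(D) + P(+|D')P(D')
     = \frac{41}{50} × \frac{1}{150} + \frac{3}{50} × \frac{149}{150}
     = \frac{122}{1875}
P(D|+) = P(+|D)P(D)/P(+) = \frac{41}{488}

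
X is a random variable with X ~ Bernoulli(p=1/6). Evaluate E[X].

For X ~ Bernoulli(p=1/6), the expected value is:
E[X] = \frac{1}{6}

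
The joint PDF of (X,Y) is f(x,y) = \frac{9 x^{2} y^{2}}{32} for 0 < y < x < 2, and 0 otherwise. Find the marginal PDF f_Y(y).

f_Y(y) = ∫_y^2 \frac{9 x^{2} y^{2}}{32} dx = \frac{3 y^{2} \left(8 - y^{3}\right)}{32}
for 0 < y < 2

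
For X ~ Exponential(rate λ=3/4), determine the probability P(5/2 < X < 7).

P(5/2 < X < 7) = ∫_{5/2}^{7} f(x) dx
where f(x) = \frac{3 e^{- \frac{3 x}{4}}}{4}
= - \frac{1}{e^{\frac{21}{4}}} + e^{- \frac{15}{8}}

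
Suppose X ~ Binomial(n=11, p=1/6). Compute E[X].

For X ~ Binomial(n=11, p=1/6), the expected value is:
E[X] = \frac{11}{6}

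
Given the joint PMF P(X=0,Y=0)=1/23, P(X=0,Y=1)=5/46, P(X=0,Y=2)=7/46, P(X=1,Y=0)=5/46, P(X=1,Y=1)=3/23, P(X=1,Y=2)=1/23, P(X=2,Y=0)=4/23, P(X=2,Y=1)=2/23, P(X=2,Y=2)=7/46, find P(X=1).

P(X=1) = P(X=1,Y=0) + P(X=1,Y=1) + P(X=1,Y=2)
= 5/46 + 3/23 + 1/23
= 13/46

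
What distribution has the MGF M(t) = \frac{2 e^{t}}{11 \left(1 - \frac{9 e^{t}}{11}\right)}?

The MGF M(t) = \frac{2 e^{t}}{11 \left(1 - \frac{9 e^{t}}{11}\right)} is the standard form for the Geometric distribution.
Comparing with the known MGF formula identifies: Geometric(p=2/11), X = trial number of first success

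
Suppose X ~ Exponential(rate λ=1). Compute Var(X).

For X ~ Exponential(rate λ=1):
Var(X) = 1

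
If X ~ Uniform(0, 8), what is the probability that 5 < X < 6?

P(5 < X < 6) = ∫_{5}^{6} f(x) dx
where f(x) = \frac{1}{8}
= \frac{1}{8}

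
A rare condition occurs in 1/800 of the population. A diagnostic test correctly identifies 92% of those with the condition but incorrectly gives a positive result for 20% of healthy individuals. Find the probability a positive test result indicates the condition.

Let D = the rare event, + = positive/flagged.
P(D) = 1/800
P(+|D) = 92/100 = 23/25
P(+|D') = 20/100 = 1/5
P(+) = P(+|D)P(D) + P(+|D')P(D')
     = \frac{23}{25} × \frac{1}{800} + \frac{1}{5} × \frac{799}{800}
     = \frac{2009}{10000}
P(D|+) = P(+|D)P(D)/P(+) = \frac{23}{4018}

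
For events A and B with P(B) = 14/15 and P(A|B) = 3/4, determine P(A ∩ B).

By definition, P(A|B) = P(A ∩ B) / P(B)
So P(A ∩ B) = P(A|B) × P(B)
= 3/4 × 14/15
= 7/10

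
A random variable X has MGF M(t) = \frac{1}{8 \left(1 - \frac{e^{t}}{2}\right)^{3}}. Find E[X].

To find E[X], compute M^(1)(0):
M^(1)(t) = \frac{3 e^{t}}{16 \left(1 - \frac{e^{t}}{2}\right)^{4}}
M^(1)(0) = 3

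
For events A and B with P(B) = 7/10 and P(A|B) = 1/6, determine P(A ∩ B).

By definition, P(A|B) = P(A ∩ B) / P(B)
So P(A ∩ B) = P(A|B) × P(B)
= 1/6 × 7/10
= 7/60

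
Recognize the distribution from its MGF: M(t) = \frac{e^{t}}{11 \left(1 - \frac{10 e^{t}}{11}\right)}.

The MGF M(t) = \frac{e^{t}}{11 \left(1 - \frac{10 e^{t}}{11}\right)} is the standard form for the Geometric distribution.
Comparing with the known MGF formula identifies: Geometric(p=1/11), X = trial number of first success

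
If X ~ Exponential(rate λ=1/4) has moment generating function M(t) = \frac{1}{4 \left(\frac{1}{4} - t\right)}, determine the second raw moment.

To find E[X^2], compute M^(2)(0):
M^(1)(t) = \frac{1}{4 \left(\frac{1}{4} - t\right)^{2}}
M^(2)(t) = \frac{1}{2 \left(\frac{1}{4} - t\right)^{3}}
M^(2)(0) = 32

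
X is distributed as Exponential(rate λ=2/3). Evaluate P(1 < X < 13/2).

P(1 < X < 13/2) = ∫_{1}^{13/2} f(x) dx
where f(x) = \frac{2 e^{- \frac{2 x}{3}}}{3}
= - \frac{1 - e^{\frac{11}{3}}}{e^{\frac{13}{3}}}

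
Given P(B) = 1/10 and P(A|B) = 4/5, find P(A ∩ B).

By definition, P(A|B) = P(A ∩ B) / P(B)
So P(A ∩ B) = P(A|B) × P(B)
= 4/5 × 1/10
= 2/25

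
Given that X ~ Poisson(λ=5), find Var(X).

For X ~ Poisson(λ=5):
Var(X) = 5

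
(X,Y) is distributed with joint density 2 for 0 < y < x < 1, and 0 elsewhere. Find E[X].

f_X(x) = ∫_0^x 2 dy = 2 x
E[X] = ∫_0^1 x × (2 x) dx = \frac{2}{3}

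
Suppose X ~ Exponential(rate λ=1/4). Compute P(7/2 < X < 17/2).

P(7/2 < X < 17/2) = ∫_{7/2}^{17/2} f(x) dx
where f(x) = \frac{e^{- \frac{x}{4}}}{4}
= - \frac{1 - e^{\frac{5}{4}}}{e^{\frac{17}{8}}}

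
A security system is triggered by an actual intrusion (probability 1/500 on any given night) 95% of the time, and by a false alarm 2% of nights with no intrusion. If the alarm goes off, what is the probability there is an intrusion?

Let D = the rare event, + = positive/flagged.
P(D) = 1/500
P(+|D) = 95/100 = 19/20
P(+|D') = 2/100 = 1/50
P(+) = P(+|D)P(D) + P(+|D')P(D')
     = \frac{19}{20} × \frac{1}{500} + \frac{1}{50} × \frac{499}{500}
     = \frac{1093}{50000}
P(D|+) = P(+|D)P(D)/P(+) = \frac{95}{1093}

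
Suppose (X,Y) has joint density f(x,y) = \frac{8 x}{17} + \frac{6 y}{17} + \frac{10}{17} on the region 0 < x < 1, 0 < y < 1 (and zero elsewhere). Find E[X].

E[X] = ∫_0^1 ∫_0^1 x × f(x,y) dy dx
= ∫_0^1 ∫_0^1 x × (\frac{8 x}{17} + \frac{6 y}{17} + \frac{10}{17}) dy dx
= \frac{55}{102}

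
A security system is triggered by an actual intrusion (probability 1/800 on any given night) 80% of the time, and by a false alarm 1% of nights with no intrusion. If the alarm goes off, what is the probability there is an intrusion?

Let D = the rare event, + = positive/flagged.
P(D) = 1/800
P(+|D) = 80/100 = 4/5
P(+|D') = 1/100
P(+) = P(+|D)P(D) + P(+|D')P(D')
     = \frac{4}{5} × \frac{1}{800} + \frac{1}{100} × \frac{799}{800}
     = \frac{879}{80000}
P(D|+) = P(+|D)P(D)/P(+) = \frac{80}{879}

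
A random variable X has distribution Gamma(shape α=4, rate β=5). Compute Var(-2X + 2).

For X ~ Gamma(shape α=4, rate β=5):
Var(X) = \frac{4}{25}
Var(-2X + 2) = (-2)² × Var(X) = 4 × \frac{4}{25} = \frac{16}{25}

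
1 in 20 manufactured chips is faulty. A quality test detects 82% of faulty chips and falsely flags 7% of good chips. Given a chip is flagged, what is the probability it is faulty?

Let D = the rare event, + = positive/flagged.
P(D) = 1/20
P(+|D) = 82/100 = 41/50
P(+|D') = 7/100
P(+) = P(+|D)P(D) + P(+|D')P(D')
     = \frac{41}{50} × \frac{1}{20} + \frac{7}{100} × \frac{19}{20}
     = \frac{43}{400}
P(D|+) = P(+|D)P(D)/P(+) = \frac{82}{215}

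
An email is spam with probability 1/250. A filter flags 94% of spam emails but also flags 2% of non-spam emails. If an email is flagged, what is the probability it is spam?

Let D = the rare event, + = positive/flagged.
P(D) = 1/250
P(+|D) = 94/100 = 47/50
P(+|D') = 2/100 = 1/50
P(+) = P(+|D)P(D) + P(+|D')P(D')
     = \frac{47}{50} × \frac{1}{250} + \frac{1}{50} × \frac{249}{250}
     = \frac{74}{3125}
P(D|+) = P(+|D)P(D)/P(+) = \frac{47}{296}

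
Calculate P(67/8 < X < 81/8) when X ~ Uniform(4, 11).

P(67/8 < X < 81/8) = ∫_{67/8}^{81/8} f(x) dx
where f(x) = \frac{1}{7}
= \frac{1}{4}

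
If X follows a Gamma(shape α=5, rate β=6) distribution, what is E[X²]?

Using the identity E[X²] = Var(X) + (E[X])²:
E[X] = \frac{5}{6}
Var(X) = \frac{5}{36}
E[X²] = \frac{5}{36} + (\frac{5}{6})²
= \frac{5}{6}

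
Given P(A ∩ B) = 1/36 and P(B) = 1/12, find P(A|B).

P(A|B) = P(A ∩ B) / P(B)
= (1/36) / (1/12)
= 1/3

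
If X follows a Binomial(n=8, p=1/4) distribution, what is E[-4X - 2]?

For X ~ Binomial(n=8, p=1/4):
E[X] = 2
E[-4X - 2] = -4 × E[X] - 2 = -10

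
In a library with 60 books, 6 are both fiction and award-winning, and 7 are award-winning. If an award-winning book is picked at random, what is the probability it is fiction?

P(A ∩ B) = 6/60 = 1/10
P(B) = 7/60
P(A|B) = P(A ∩ B) / P(B) = (1/10) / (7/60) = 6/7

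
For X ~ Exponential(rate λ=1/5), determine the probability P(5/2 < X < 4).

P(5/2 < X < 4) = ∫_{5/2}^{4} f(x) dx
where f(x) = \frac{e^{- \frac{x}{5}}}{5}
= - \frac{1}{e^{\frac{4}{5}}} + e^{- \frac{1}{2}}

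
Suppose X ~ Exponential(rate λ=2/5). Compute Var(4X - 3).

For X ~ Exponential(rate λ=2/5):
Var(X) = \frac{25}{4}
Var(4X - 3) = (4)² × Var(X) = 16 × \frac{25}{4} = 100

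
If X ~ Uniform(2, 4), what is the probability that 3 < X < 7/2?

P(3 < X < 7/2) = ∫_{3}^{7/2} f(x) dx
where f(x) = \frac{1}{2}
= \frac{1}{4}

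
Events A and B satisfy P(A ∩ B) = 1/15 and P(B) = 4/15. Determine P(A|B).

P(A|B) = P(A ∩ B) / P(B)
= (1/15) / (4/15)
= 1/4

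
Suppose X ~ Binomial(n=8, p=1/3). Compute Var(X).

For X ~ Binomial(n=8, p=1/3):
Var(X) = \frac{16}{9}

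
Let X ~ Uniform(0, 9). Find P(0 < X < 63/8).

P(0 < X < 63/8) = ∫_{0}^{63/8} f(x) dx
where f(x) = \frac{1}{9}
= \frac{7}{8}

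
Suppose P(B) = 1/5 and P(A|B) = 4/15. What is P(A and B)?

By definition, P(A|B) = P(A ∩ B) / P(B)
So P(A ∩ B) = P(A|B) × P(B)
= 4/15 × 1/5
= 4/75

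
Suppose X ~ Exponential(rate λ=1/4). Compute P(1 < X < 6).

P(1 < X < 6) = ∫_{1}^{6} f(x) dx
where f(x) = \frac{e^{- \frac{x}{4}}}{4}
= - \frac{1}{e^{\frac{3}{2}}} + e^{- \frac{1}{4}}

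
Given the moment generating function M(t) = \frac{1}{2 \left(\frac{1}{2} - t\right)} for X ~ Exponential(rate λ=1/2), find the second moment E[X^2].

To find E[X^2], compute M^(2)(0):
M^(1)(t) = \frac{1}{2 \left(\frac{1}{2} - t\right)^{2}}
M^(2)(t) = \frac{1}{\left(\frac{1}{2} - t\right)^{3}}
M^(2)(0) = 8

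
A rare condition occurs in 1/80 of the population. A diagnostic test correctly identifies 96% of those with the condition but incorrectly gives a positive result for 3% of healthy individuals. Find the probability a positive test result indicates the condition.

Let D = the rare event, + = positive/flagged.
P(D) = 1/80
P(+|D) = 96/100 = 24/25
P(+|D') = 3/100
P(+) = P(+|D)P(D) + P(+|D')P(D')
     = \frac{24}{25} × \frac{1}{80} + \frac{3}{100} × \frac{79}{80}
     = \frac{333}{8000}
P(D|+) = P(+|D)P(D)/P(+) = \frac{32}{111}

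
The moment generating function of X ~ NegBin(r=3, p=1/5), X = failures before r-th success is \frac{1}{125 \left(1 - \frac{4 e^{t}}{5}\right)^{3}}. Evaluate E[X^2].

To find E[X^2], compute M^(2)(0):
M^(1)(t) = \frac{12 e^{t}}{625 \left(1 - \frac{4 e^{t}}{5}\right)^{4}}
M^(2)(t) = \frac{12 e^{t}}{625 \left(1 - \frac{4 e^{t}}{5}\right)^{4}} + \frac{192 e^{2 t}}{3125 \left(1 - \frac{4 e^{t}}{5}\right)^{5}}
M^(2)(0) = 204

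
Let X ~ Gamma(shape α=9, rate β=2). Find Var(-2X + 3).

For X ~ Gamma(shape α=9, rate β=2):
Var(X) = \frac{9}{4}
Var(-2X + 3) = (-2)² × Var(X) = 4 × \frac{9}{4} = 9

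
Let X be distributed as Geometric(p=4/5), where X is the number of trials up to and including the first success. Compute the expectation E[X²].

Using the identity E[X²] = Var(X) + (E[X])²:
E[X] = \frac{5}{4}
Var(X) = \frac{5}{16}
E[X²] = \frac{5}{16} + (\frac{5}{4})²
= \frac{15}{8}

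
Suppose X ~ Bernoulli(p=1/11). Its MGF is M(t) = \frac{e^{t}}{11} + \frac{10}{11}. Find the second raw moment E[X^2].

To find E[X^2], compute M^(2)(0):
M^(1)(t) = \frac{e^{t}}{11}
M^(2)(t) = \frac{e^{t}}{11}
M^(2)(0) = \frac{1}{11}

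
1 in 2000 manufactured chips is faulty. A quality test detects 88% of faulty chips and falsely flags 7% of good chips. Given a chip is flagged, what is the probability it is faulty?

Let D = the rare event, + = positive/flagged.
P(D) = 1/2000
P(+|D) = 88/100 = 22/25
P(+|D') = 7/100
P(+) = P(+|D)P(D) + P(+|D')P(D')
     = \frac{22}{25} × \frac{1}{2000} + \frac{7}{100} × \frac{1999}{2000}
     = \frac{14081}{200000}
P(D|+) = P(+|D)P(D)/P(+) = \frac{88}{14081}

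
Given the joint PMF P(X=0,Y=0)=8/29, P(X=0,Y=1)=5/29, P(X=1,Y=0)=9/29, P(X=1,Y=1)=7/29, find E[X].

First find marginal of X:
P(X=0) = 13/29
P(X=1) = 16/29
E[X] = 0 × 13/29 + 1 × 16/29 = 16/29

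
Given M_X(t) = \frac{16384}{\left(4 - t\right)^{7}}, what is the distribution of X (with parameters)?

The MGF M(t) = \frac{16384}{\left(4 - t\right)^{7}} is the standard form for the Gamma distribution.
Comparing with the known MGF formula identifies: Gamma(shape α=7, rate β=4)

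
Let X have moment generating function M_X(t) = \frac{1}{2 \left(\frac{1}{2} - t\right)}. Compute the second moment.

To find E[X^2], compute M^(2)(0):
M^(1)(t) = \frac{1}{2 \left(\frac{1}{2} - t\right)^{2}}
M^(2)(t) = \frac{1}{\left(\frac{1}{2} - t\right)^{3}}
M^(2)(0) = 8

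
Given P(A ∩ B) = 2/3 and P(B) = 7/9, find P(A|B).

P(A|B) = P(A ∩ B) / P(B)
= (2/3) / (7/9)
= 6/7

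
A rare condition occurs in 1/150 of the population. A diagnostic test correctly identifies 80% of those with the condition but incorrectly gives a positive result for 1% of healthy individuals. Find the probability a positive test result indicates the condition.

Let D = the rare event, + = positive/flagged.
P(D) = 1/150
P(+|D) = 80/100 = 4/5
P(+|D') = 1/100
P(+) = P(+|D)P(D) + P(+|D')P(D')
     = \frac{4}{5} × \frac{1}{150} + \frac{1}{100} × \frac{149}{150}
     = \frac{229}{15000}
P(D|+) = P(+|D)P(D)/P(+) = \frac{80}{229}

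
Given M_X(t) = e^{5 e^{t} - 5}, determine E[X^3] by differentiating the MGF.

To find E[X^3], compute M^(3)(0):
M^(1)(t) = 5 e^{t} e^{5 e^{t} - 5}
M^(2)(t) = 25 e^{2 t} e^{5 e^{t} - 5} + 5 e^{t} e^{5 e^{t} - 5}
M^(3)(t) = 125 e^{3 t} e^{5 e^{t} - 5} + 75 e^{2 t} e^{5 e^{t} - 5} + 5 e^{t} e^{5 e^{t} - 5}
M^(3)(0) = 205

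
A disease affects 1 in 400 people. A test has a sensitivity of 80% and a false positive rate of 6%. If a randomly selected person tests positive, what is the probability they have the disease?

Let D = the rare event, + = positive/flagged.
P(D) = 1/400
P(+|D) = 80/100 = 4/5
P(+|D') = 6/100 = 3/50
P(+) = P(+|D)P(D) + P(+|D')P(D')
     = \frac{4}{5} × \frac{1}{400} + \frac{3}{50} × \frac{399}{400}
     = \frac{1237}{20000}
P(D|+) = P(+|D)P(D)/P(+) = \frac{40}{1237}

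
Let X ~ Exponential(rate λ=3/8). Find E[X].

For X ~ Exponential(rate λ=3/8), the expected value is:
E[X] = \frac{8}{3}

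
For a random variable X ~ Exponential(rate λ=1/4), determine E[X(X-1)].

E[X(X-1)] = E[X² - X] = E[X²] - E[X]
E[X] = 4
E[X²] = Var(X) + (E[X])² = 16 + (4)² = 32
E[X(X-1)] = 32 - 4 = 28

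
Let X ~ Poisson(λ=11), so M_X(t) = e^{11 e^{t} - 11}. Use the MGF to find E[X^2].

To find E[X^2], compute M^(2)(0):
M^(1)(t) = 11 e^{t} e^{11 e^{t} - 11}
M^(2)(t) = 121 e^{2 t} e^{11 e^{t} - 11} + 11 e^{t} e^{11 e^{t} - 11}
M^(2)(0) = 132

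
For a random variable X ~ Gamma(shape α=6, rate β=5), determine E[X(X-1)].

E[X(X-1)] = E[X² - X] = E[X²] - E[X]
E[X] = \frac{6}{5}
E[X²] = Var(X) + (E[X])² = \frac{6}{25} + (\frac{6}{5})² = \frac{42}{25}
E[X(X-1)] = \frac{42}{25} - \frac{6}{5} = \frac{12}{25}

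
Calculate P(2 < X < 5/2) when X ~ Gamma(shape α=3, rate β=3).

P(2 < X < 5/2) = ∫_{2}^{5/2} f(x) dx
where f(x) = \frac{27 x^{2} e^{- 3 x}}{2}
= - \frac{293}{8 e^{\frac{15}{2}}} + \frac{25}{e^{6}}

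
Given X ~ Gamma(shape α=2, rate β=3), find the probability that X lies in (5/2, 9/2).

P(5/2 < X < 9/2) = ∫_{5/2}^{9/2} f(x) dx
where f(x) = 9 x e^{- 3 x}
= \frac{-29 + 17 e^{6}}{2 e^{\frac{27}{2}}}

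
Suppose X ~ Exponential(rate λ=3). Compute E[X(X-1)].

E[X(X-1)] = E[X² - X] = E[X²] - E[X]
E[X] = \frac{1}{3}
E[X²] = Var(X) + (E[X])² = \frac{1}{9} + (\frac{1}{3})² = \frac{2}{9}
E[X(X-1)] = \frac{2}{9} - \frac{1}{3} = - \frac{1}{9}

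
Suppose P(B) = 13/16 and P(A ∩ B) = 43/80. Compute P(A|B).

P(A|B) = P(A ∩ B) / P(B)
= (43/80) / (13/16)
= 43/65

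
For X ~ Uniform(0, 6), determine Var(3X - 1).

For X ~ Uniform(0, 6):
Var(X) = 3
Var(3X - 1) = (3)² × Var(X) = 9 × 3 = 27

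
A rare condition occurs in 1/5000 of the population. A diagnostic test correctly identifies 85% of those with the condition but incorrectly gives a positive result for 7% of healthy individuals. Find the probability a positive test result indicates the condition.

Let D = the rare event, + = positive/flagged.
P(D) = 1/5000
P(+|D) = 85/100 = 17/20
P(+|D') = 7/100
P(+) = P(+|D)P(D) + P(+|D')P(D')
     = \frac{17}{20} × \frac{1}{5000} + \frac{7}{100} × \frac{4999}{5000}
     = \frac{17539}{250000}
P(D|+) = P(+|D)P(D)/P(+) = \frac{85}{35078}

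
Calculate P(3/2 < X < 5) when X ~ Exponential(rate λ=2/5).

P(3/2 < X < 5) = ∫_{3/2}^{5} f(x) dx
where f(x) = \frac{2 e^{- \frac{2 x}{5}}}{5}
= - \frac{1}{e^{2}} + e^{- \frac{3}{5}}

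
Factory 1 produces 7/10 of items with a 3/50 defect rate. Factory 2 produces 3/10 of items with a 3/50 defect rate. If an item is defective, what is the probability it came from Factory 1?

Using Bayes' theorem:
P(F1) = 7/10, P(D|F1) = 3/50
P(F2) = 3/10, P(D|F2) = 3/50
P(D) = P(D|F1)P(F1) + P(D|F2)P(F2)
     = \frac{3}{50}
P(F1|D) = P(D|F1)P(F1) / P(D)
= \frac{7}{10}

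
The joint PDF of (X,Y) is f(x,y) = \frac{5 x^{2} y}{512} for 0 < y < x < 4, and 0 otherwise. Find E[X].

f_X(x) = ∫_0^x \frac{5 x^{2} y}{512} dy = \frac{5 x^{4}}{1024}
E[X] = ∫_0^4 x × (\frac{5 x^{4}}{1024}) dx = \frac{10}{3}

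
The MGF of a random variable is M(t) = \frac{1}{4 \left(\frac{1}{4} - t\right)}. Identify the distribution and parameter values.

The MGF M(t) = \frac{1}{4 \left(\frac{1}{4} - t\right)} is the standard form for the Exponential distribution.
Comparing with the known MGF formula identifies: Exponential(rate λ=1/4)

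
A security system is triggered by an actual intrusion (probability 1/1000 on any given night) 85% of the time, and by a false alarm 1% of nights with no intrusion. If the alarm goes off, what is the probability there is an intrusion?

Let D = the rare event, + = positive/flagged.
P(D) = 1/1000
P(+|D) = 85/100 = 17/20
P(+|D') = 1/100
P(+) = P(+|D)P(D) + P(+|D')P(D')
     = \frac{17}{20} × \frac{1}{1000} + \frac{1}{100} × \frac{999}{1000}
     = \frac{271}{25000}
P(D|+) = P(+|D)P(D)/P(+) = \frac{85}{1084}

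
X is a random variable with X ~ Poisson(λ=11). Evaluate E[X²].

Using the identity E[X²] = Var(X) + (E[X])²:
E[X] = 11
Var(X) = 11
E[X²] = 11 + (11)²
= 132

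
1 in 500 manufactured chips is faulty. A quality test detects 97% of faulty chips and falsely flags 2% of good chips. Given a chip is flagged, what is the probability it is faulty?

Let D = the rare event, + = positive/flagged.
P(D) = 1/500
P(+|D) = 97/100
P(+|D') = 2/100 = 1/50
P(+) = P(+|D)P(D) + P(+|D')P(D')
     = \frac{97}{100} × \frac{1}{500} + \frac{1}{50} × \frac{499}{500}
     = \frac{219}{10000}
P(D|+) = P(+|D)P(D)/P(+) = \frac{97}{1095}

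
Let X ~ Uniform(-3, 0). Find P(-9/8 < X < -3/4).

P(-9/8 < X < -3/4) = ∫_{-9/8}^{-3/4} f(x) dx
where f(x) = \frac{1}{3}
= \frac{1}{8}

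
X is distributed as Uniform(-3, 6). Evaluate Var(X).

For X ~ Uniform(-3, 6):
Var(X) = \frac{27}{4}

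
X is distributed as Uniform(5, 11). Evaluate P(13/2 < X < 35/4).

P(13/2 < X < 35/4) = ∫_{13/2}^{35/4} f(x) dx
where f(x) = \frac{1}{6}
= \frac{3}{8}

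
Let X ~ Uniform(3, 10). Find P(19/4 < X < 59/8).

P(19/4 < X < 59/8) = ∫_{19/4}^{59/8} f(x) dx
where f(x) = \frac{1}{7}
= \frac{3}{8}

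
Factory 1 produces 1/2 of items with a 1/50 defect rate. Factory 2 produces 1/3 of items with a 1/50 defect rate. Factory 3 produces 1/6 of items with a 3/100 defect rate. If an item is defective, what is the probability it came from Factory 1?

Using Bayes' theorem:
P(F1) = 1/2, P(D|F1) = 1/50
P(F2) = 1/3, P(D|F2) = 1/50
P(F3) = 1/6, P(D|F3) = 3/100
P(D) = P(D|F1)P(F1) + P(D|F2)P(F2) + P(D|F3)P(F3)
     = \frac{13}{600}
P(F1|D) = P(D|F1)P(F1) / P(D)
= \frac{6}{13}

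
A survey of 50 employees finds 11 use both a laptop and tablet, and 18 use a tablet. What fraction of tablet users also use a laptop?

P(A ∩ B) = 11/50
P(B) = 18/50 = 9/25
P(A|B) = P(A ∩ B) / P(B) = (11/50) / (9/25) = 11/18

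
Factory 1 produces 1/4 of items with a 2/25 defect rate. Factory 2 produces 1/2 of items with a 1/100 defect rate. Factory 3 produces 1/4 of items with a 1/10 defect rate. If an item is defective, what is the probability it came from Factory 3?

Using Bayes' theorem:
P(F1) = 1/4, P(D|F1) = 2/25
P(F2) = 1/2, P(D|F2) = 1/100
P(F3) = 1/4, P(D|F3) = 1/10
P(D) = P(D|F1)P(F1) + P(D|F2)P(F2) + P(D|F3)P(F3)
     = \frac{1}{20}
P(F3|D) = P(D|F3)P(F3) / P(D)
= \frac{1}{2}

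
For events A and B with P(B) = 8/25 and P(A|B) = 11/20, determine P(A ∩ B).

By definition, P(A|B) = P(A ∩ B) / P(B)
So P(A ∩ B) = P(A|B) × P(B)
= 11/20 × 8/25
= 22/125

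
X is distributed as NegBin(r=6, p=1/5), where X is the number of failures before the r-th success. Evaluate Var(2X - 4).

For X ~ NegBin(r=6, p=1/5), where X is the number of failures before the r-th success:
Var(X) = 120
Var(2X - 4) = (2)² × Var(X) = 4 × 120 = 480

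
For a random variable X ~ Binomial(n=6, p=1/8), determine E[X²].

Using the identity E[X²] = Var(X) + (E[X])²:
E[X] = \frac{3}{4}
Var(X) = \frac{21}{32}
E[X²] = \frac{21}{32} + (\frac{3}{4})²
= \frac{39}{32}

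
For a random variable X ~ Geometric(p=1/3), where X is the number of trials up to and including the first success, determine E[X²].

Using the identity E[X²] = Var(X) + (E[X])²:
E[X] = 3
Var(X) = 6
E[X²] = 6 + (3)²
= 15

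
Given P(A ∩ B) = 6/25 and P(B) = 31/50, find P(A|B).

P(A|B) = P(A ∩ B) / P(B)
= (6/25) / (31/50)
= 12/31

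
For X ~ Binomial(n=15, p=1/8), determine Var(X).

For X ~ Binomial(n=15, p=1/8):
Var(X) = \frac{105}{64}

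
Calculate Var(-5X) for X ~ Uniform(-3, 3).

For X ~ Uniform(-3, 3):
Var(X) = 3
Var(-5X) = (-5)² × Var(X) = 25 × 3 = 75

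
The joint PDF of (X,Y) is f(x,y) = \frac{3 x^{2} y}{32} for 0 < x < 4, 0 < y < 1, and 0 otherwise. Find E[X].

f_X(x) = ∫_0^1 \frac{3 x^{2} y}{32} dy = \frac{3 x^{2}}{64}
E[X] = ∫_0^4 x × (\frac{3 x^{2}}{64}) dx = 3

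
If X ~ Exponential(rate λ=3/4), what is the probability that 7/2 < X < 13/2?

P(7/2 < X < 13/2) = ∫_{7/2}^{13/2} f(x) dx
where f(x) = \frac{3 e^{- \frac{3 x}{4}}}{4}
= - \frac{1 - e^{\frac{9}{4}}}{e^{\frac{39}{8}}}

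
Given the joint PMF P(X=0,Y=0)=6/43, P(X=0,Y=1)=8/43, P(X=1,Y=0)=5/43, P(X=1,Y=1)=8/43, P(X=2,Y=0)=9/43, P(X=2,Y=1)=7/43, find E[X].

First find marginal of X:
P(X=0) = 14/43
P(X=1) = 13/43
P(X=2) = 16/43
E[X] = 0 × 14/43 + 1 × 13/43 + 2 × 16/43 = 45/43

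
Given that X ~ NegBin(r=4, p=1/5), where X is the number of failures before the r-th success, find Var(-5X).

For X ~ NegBin(r=4, p=1/5), where X is the number of failures before the r-th success:
Var(X) = 80
Var(-5X) = (-5)² × Var(X) = 25 × 80 = 2000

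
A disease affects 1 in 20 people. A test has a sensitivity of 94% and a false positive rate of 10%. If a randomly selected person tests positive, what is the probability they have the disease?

Let D = the rare event, + = positive/flagged.
P(D) = 1/20
P(+|D) = 94/100 = 47/50
P(+|D') = 10/100 = 1/10
P(+) = P(+|D)P(D) + P(+|D')P(D')
     = \frac{47}{50} × \frac{1}{20} + \frac{1}{10} × \frac{19}{20}
     = \frac{71}{500}
P(D|+) = P(+|D)P(D)/P(+) = \frac{47}{142}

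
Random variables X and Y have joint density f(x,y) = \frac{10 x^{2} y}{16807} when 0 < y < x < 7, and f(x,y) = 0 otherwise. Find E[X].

f_X(x) = ∫_0^x \frac{10 x^{2} y}{16807} dy = \frac{5 x^{4}}{16807}
E[X] = ∫_0^7 x × (\frac{5 x^{4}}{16807}) dx = \frac{35}{6}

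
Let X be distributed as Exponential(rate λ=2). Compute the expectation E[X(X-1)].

E[X(X-1)] = E[X² - X] = E[X²] - E[X]
E[X] = \frac{1}{2}
E[X²] = Var(X) + (E[X])² = \frac{1}{4} + (\frac{1}{2})² = \frac{1}{2}
E[X(X-1)] = \frac{1}{2} - \frac{1}{2} = 0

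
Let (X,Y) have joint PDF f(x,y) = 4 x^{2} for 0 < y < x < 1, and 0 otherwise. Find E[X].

f_X(x) = ∫_0^x 4 x^{2} dy = 4 x^{3}
E[X] = ∫_0^1 x × (4 x^{3}) dx = \frac{4}{5}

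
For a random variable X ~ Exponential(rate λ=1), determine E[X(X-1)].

E[X(X-1)] = E[X² - X] = E[X²] - E[X]
E[X] = 1
E[X²] = Var(X) + (E[X])² = 1 + (1)² = 2
E[X(X-1)] = 2 - 1 = 1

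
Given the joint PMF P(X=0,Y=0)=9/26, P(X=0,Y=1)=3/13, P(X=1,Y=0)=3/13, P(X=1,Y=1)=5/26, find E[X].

First find marginal of X:
P(X=0) = 15/26
P(X=1) = 11/26
E[X] = 0 × 15/26 + 1 × 11/26 = 11/26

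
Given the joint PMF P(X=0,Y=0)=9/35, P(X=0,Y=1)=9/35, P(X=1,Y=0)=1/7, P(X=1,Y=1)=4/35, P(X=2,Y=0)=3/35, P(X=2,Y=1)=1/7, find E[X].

First find marginal of X:
P(X=0) = 18/35
P(X=1) = 9/35
P(X=2) = 8/35
E[X] = 0 × 18/35 + 1 × 9/35 + 2 × 8/35 = 5/7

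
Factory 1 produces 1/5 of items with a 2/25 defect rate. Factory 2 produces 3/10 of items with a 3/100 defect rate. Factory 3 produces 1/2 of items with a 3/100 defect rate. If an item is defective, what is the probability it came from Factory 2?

Using Bayes' theorem:
P(F1) = 1/5, P(D|F1) = 2/25
P(F2) = 3/10, P(D|F2) = 3/100
P(F3) = 1/2, P(D|F3) = 3/100
P(D) = P(D|F1)P(F1) + P(D|F2)P(F2) + P(D|F3)P(F3)
     = \frac{1}{25}
P(F2|D) = P(D|F2)P(F2) / P(D)
= \frac{9}{40}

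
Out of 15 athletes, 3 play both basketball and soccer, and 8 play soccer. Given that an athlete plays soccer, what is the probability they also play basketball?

P(A ∩ B) = 3/15 = 1/5
P(B) = 8/15
P(A|B) = P(A ∩ B) / P(B) = (1/5) / (8/15) = 3/8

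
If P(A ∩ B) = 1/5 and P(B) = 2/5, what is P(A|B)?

P(A|B) = P(A ∩ B) / P(B)
= (1/5) / (2/5)
= 1/2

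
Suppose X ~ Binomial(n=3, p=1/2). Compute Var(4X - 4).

For X ~ Binomial(n=3, p=1/2):
Var(X) = \frac{3}{4}
Var(4X - 4) = (4)² × Var(X) = 16 × \frac{3}{4} = 12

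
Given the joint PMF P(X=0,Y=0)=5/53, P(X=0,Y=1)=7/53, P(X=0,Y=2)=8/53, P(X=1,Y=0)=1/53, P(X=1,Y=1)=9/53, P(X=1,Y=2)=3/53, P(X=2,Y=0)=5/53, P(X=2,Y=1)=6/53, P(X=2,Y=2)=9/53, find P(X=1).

P(X=1) = P(X=1,Y=0) + P(X=1,Y=1) + P(X=1,Y=2)
= 1/53 + 9/53 + 3/53
= 13/53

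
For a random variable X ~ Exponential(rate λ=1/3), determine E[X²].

Using the identity E[X²] = Var(X) + (E[X])²:
E[X] = 3
Var(X) = 9
E[X²] = 9 + (3)²
= 18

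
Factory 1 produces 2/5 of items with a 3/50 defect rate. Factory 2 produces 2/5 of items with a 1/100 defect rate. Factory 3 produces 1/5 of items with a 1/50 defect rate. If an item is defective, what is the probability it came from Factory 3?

Using Bayes' theorem:
P(F1) = 2/5, P(D|F1) = 3/50
P(F2) = 2/5, P(D|F2) = 1/100
P(F3) = 1/5, P(D|F3) = 1/50
P(D) = P(D|F1)P(F1) + P(D|F2)P(F2) + P(D|F3)P(F3)
     = \frac{4}{125}
P(F3|D) = P(D|F3)P(F3) / P(D)
= \frac{1}{8}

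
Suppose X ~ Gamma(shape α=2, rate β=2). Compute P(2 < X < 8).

P(2 < X < 8) = ∫_{2}^{8} f(x) dx
where f(x) = 4 x e^{- 2 x}
= \frac{-17 + 5 e^{12}}{e^{16}}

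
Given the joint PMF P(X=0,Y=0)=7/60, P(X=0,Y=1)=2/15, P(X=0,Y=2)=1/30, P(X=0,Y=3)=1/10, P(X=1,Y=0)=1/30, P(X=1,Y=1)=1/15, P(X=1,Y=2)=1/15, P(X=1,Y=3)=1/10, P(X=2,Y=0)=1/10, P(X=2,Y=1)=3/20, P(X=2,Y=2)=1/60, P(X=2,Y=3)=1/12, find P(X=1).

P(X=1) = P(X=1,Y=0) + P(X=1,Y=1) + P(X=1,Y=2) + P(X=1,Y=3)
= 1/30 + 1/15 + 1/15 + 1/10
= 4/15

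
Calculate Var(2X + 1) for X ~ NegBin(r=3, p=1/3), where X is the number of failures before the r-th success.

For X ~ NegBin(r=3, p=1/3), where X is the number of failures before the r-th success:
Var(X) = 18
Var(2X + 1) = (2)² × Var(X) = 4 × 18 = 72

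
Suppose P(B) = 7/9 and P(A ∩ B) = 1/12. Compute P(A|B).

P(A|B) = P(A ∩ B) / P(B)
= (1/12) / (7/9)
= 3/28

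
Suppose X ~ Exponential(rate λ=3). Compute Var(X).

For X ~ Exponential(rate λ=3):
Var(X) = \frac{1}{9}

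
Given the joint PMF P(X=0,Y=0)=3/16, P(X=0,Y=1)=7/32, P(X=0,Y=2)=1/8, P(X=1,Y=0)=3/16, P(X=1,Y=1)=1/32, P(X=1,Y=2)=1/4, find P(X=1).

P(X=1) = P(X=1,Y=0) + P(X=1,Y=1) + P(X=1,Y=2)
= 3/16 + 1/32 + 1/4
= 15/32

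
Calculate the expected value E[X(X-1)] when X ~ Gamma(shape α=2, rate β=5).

E[X(X-1)] = E[X² - X] = E[X²] - E[X]
E[X] = \frac{2}{5}
E[X²] = Var(X) + (E[X])² = \frac{2}{25} + (\frac{2}{5})² = \frac{6}{25}
E[X(X-1)] = \frac{6}{25} - \frac{2}{5} = - \frac{4}{25}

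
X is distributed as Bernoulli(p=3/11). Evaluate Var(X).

For X ~ Bernoulli(p=3/11):
Var(X) = \frac{24}{121}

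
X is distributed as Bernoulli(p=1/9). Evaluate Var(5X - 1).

For X ~ Bernoulli(p=1/9):
Var(X) = \frac{8}{81}
Var(5X - 1) = (5)² × Var(X) = 25 × \frac{8}{81} = \frac{200}{81}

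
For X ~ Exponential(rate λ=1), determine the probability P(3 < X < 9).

P(3 < X < 9) = ∫_{3}^{9} f(x) dx
where f(x) = e^{- x}
= - \frac{1 - e^{6}}{e^{9}}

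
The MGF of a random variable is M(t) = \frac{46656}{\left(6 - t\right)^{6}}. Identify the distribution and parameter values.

The MGF M(t) = \frac{46656}{\left(6 - t\right)^{6}} is the standard form for the Gamma distribution.
Comparing with the known MGF formula identifies: Gamma(shape α=6, rate β=6)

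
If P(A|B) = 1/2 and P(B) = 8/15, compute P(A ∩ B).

By definition, P(A|B) = P(A ∩ B) / P(B)
So P(A ∩ B) = P(A|B) × P(B)
= 1/2 × 8/15
= 4/15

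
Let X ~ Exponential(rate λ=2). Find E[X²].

Using the identity E[X²] = Var(X) + (E[X])²:
E[X] = \frac{1}{2}
Var(X) = \frac{1}{4}
E[X²] = \frac{1}{4} + (\frac{1}{2})²
= \frac{1}{2}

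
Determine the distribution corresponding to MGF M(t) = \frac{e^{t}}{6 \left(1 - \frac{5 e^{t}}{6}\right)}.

The MGF M(t) = \frac{e^{t}}{6 \left(1 - \frac{5 e^{t}}{6}\right)} is the standard form for the Geometric distribution.
Comparing with the known MGF formula identifies: Geometric(p=1/6), X = trial number of first success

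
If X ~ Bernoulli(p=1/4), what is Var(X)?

For X ~ Bernoulli(p=1/4):
Var(X) = \frac{3}{16}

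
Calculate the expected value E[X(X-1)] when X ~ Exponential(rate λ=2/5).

E[X(X-1)] = E[X² - X] = E[X²] - E[X]
E[X] = \frac{5}{2}
E[X²] = Var(X) + (E[X])² = \frac{25}{4} + (\frac{5}{2})² = \frac{25}{2}
E[X(X-1)] = \frac{25}{2} - \frac{5}{2} = 10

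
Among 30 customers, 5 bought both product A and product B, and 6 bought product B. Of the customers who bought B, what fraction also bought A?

P(A ∩ B) = 5/30 = 1/6
P(B) = 6/30 = 1/5
P(A|B) = P(A ∩ B) / P(B) = (1/6) / (1/5) = 5/6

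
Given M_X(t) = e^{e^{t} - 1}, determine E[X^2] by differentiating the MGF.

To find E[X^2], compute M^(2)(0):
M^(1)(t) = e^{t} e^{e^{t} - 1}
M^(2)(t) = e^{2 t} e^{e^{t} - 1} + e^{t} e^{e^{t} - 1}
M^(2)(0) = 2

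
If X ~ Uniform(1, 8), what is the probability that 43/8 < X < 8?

P(43/8 < X < 8) = ∫_{43/8}^{8} f(x) dx
where f(x) = \frac{1}{7}
= \frac{3}{8}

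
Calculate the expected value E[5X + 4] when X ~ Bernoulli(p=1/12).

For X ~ Bernoulli(p=1/12):
E[X] = \frac{1}{12}
E[5X + 4] = 5 × E[X] + 4 = \frac{53}{12}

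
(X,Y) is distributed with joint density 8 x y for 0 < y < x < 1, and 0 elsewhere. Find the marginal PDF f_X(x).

f_X(x) = ∫_0^x 8 x y dy = 4 x^{3}
for 0 < x < 1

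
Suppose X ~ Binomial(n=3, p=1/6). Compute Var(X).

For X ~ Binomial(n=3, p=1/6):
Var(X) = \frac{5}{12}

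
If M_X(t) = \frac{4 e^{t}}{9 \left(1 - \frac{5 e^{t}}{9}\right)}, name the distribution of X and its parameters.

The MGF M(t) = \frac{4 e^{t}}{9 \left(1 - \frac{5 e^{t}}{9}\right)} is the standard form for the Geometric distribution.
Comparing with the known MGF formula identifies: Geometric(p=4/9), X = trial number of first success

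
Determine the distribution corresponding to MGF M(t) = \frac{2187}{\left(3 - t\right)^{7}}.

The MGF M(t) = \frac{2187}{\left(3 - t\right)^{7}} is the standard form for the Gamma distribution.
Comparing with the known MGF formula identifies: Gamma(shape α=7, rate β=3)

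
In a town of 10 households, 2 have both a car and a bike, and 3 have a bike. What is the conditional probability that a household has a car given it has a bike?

P(A ∩ B) = 2/10 = 1/5
P(B) = 3/10
P(A|B) = P(A ∩ B) / P(B) = (1/5) / (3/10) = 2/3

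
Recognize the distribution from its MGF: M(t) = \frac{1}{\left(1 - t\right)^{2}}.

The MGF M(t) = \frac{1}{\left(1 - t\right)^{2}} is the standard form for the Gamma distribution.
Comparing with the known MGF formula identifies: Gamma(shape α=2, rate β=1)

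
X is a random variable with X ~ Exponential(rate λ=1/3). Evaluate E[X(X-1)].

E[X(X-1)] = E[X² - X] = E[X²] - E[X]
E[X] = 3
E[X²] = Var(X) + (E[X])² = 9 + (3)² = 18
E[X(X-1)] = 18 - 3 = 15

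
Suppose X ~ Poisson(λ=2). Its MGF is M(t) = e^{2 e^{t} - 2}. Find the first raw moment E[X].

To find E[X], compute M^(1)(0):
M^(1)(t) = 2 e^{t} e^{2 e^{t} - 2}
M^(1)(0) = 2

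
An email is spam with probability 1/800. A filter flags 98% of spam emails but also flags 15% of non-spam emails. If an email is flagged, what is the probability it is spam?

Let D = the rare event, + = positive/flagged.
P(D) = 1/800
P(+|D) = 98/100 = 49/50
P(+|D') = 15/100 = 3/20
P(+) = P(+|D)P(D) + P(+|D')P(D')
     = \frac{49}{50} × \frac{1}{800} + \frac{3}{20} × \frac{799}{800}
     = \frac{12083}{80000}
P(D|+) = P(+|D)P(D)/P(+) = \frac{98}{12083}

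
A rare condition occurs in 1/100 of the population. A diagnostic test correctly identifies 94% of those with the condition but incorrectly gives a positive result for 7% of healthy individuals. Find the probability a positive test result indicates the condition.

Let D = the rare event, + = positive/flagged.
P(D) = 1/100
P(+|D) = 94/100 = 47/50
P(+|D') = 7/100
P(+) = P(+|D)P(D) + P(+|D')P(D')
     = \frac{47}{50} × \frac{1}{100} + \frac{7}{100} × \frac{99}{100}
     = \frac{787}{10000}
P(D|+) = P(+|D)P(D)/P(+) = \frac{94}{787}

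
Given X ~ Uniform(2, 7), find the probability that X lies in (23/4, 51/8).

P(23/4 < X < 51/8) = ∫_{23/4}^{51/8} f(x) dx
where f(x) = \frac{1}{5}
= \frac{1}{8}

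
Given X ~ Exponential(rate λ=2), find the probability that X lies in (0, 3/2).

P(0 < X < 3/2) = ∫_{0}^{3/2} f(x) dx
where f(x) = 2 e^{- 2 x}
= 1 - e^{-3}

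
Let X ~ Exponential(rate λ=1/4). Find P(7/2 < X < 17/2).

P(7/2 < X < 17/2) = ∫_{7/2}^{17/2} f(x) dx
where f(x) = \frac{e^{- \frac{x}{4}}}{4}
= - \frac{1 - e^{\frac{5}{4}}}{e^{\frac{17}{8}}}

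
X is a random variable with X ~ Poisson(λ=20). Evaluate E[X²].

Using the identity E[X²] = Var(X) + (E[X])²:
E[X] = 20
Var(X) = 20
E[X²] = 20 + (20)²
= 420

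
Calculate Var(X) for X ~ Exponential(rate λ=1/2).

For X ~ Exponential(rate λ=1/2):
Var(X) = 4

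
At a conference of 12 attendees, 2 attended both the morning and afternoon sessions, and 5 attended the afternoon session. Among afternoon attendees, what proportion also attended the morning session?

P(A ∩ B) = 2/12 = 1/6
P(B) = 5/12
P(A|B) = P(A ∩ B) / P(B) = (1/6) / (5/12) = 2/5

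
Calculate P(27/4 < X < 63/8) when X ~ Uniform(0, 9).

P(27/4 < X < 63/8) = ∫_{27/4}^{63/8} f(x) dx
where f(x) = \frac{1}{9}
= \frac{1}{8}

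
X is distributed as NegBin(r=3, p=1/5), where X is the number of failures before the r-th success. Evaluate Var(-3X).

For X ~ NegBin(r=3, p=1/5), where X is the number of failures before the r-th success:
Var(X) = 60
Var(-3X) = (-3)² × Var(X) = 9 × 60 = 540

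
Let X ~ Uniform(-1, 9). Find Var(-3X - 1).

For X ~ Uniform(-1, 9):
Var(X) = \frac{25}{3}
Var(-3X - 1) = (-3)² × Var(X) = 9 × \frac{25}{3} = 75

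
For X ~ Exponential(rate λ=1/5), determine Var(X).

For X ~ Exponential(rate λ=1/5):
Var(X) = 25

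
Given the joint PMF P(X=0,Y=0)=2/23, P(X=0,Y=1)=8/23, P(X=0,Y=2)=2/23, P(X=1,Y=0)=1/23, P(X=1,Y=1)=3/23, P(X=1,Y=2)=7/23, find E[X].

First find marginal of X:
P(X=0) = 12/23
P(X=1) = 11/23
E[X] = 0 × 12/23 + 1 × 11/23 = 11/23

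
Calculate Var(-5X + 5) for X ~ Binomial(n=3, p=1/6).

For X ~ Binomial(n=3, p=1/6):
Var(X) = \frac{5}{12}
Var(-5X + 5) = (-5)² × Var(X) = 25 × \frac{5}{12} = \frac{125}{12}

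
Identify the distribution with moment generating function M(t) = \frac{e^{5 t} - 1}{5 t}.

The MGF M(t) = \frac{e^{5 t} - 1}{5 t} is the standard form for the Uniform distribution.
Comparing with the known MGF formula identifies: Uniform(0, 5)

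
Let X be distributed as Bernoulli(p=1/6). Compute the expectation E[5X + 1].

For X ~ Bernoulli(p=1/6):
E[X] = \frac{1}{6}
E[5X + 1] = 5 × E[X] + 1 = \frac{11}{6}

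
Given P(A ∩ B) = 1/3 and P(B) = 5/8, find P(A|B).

P(A|B) = P(A ∩ B) / P(B)
= (1/3) / (5/8)
= 8/15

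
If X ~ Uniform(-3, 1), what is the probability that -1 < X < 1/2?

P(-1 < X < 1/2) = ∫_{-1}^{1/2} f(x) dx
where f(x) = \frac{1}{4}
= \frac{3}{8}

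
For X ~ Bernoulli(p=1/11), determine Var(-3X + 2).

For X ~ Bernoulli(p=1/11):
Var(X) = \frac{10}{121}
Var(-3X + 2) = (-3)² × Var(X) = 9 × \frac{10}{121} = \frac{90}{121}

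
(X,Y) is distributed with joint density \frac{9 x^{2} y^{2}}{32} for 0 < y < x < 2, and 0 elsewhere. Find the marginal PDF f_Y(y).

f_Y(y) = ∫_y^2 \frac{9 x^{2} y^{2}}{32} dx = \frac{3 y^{2} \left(8 - y^{3}\right)}{32}
for 0 < y < 2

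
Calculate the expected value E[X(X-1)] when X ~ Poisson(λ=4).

E[X(X-1)] = E[X² - X] = E[X²] - E[X]
E[X] = 4
E[X²] = Var(X) + (E[X])² = 4 + (4)² = 20
E[X(X-1)] = 20 - 4 = 16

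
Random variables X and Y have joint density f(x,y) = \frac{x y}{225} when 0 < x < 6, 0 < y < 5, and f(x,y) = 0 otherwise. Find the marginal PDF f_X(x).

f_X(x) = ∫_0^5 f(x,y) dy
= ∫_0^5 \frac{x y}{225} dy
= \frac{x}{18} for 0 < x < 6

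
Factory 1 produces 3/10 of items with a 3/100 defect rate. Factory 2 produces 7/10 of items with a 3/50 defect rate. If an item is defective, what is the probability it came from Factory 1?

Using Bayes' theorem:
P(F1) = 3/10, P(D|F1) = 3/100
P(F2) = 7/10, P(D|F2) = 3/50
P(D) = P(D|F1)P(F1) + P(D|F2)P(F2)
     = \frac{51}{1000}
P(F1|D) = P(D|F1)P(F1) / P(D)
= \frac{3}{17}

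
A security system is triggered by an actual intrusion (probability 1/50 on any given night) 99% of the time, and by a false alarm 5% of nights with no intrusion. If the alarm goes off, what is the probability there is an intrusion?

Let D = the rare event, + = positive/flagged.
P(D) = 1/50
P(+|D) = 99/100
P(+|D') = 5/100 = 1/20
P(+) = P(+|D)P(D) + P(+|D')P(D')
     = \frac{99}{100} × \frac{1}{50} + \frac{1}{20} × \frac{49}{50}
     = \frac{43}{625}
P(D|+) = P(+|D)P(D)/P(+) = \frac{99}{344}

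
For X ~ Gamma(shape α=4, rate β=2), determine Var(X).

For X ~ Gamma(shape α=4, rate β=2):
Var(X) = 1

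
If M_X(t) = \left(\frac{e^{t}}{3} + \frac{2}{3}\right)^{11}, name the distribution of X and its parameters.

The MGF M(t) = \left(\frac{e^{t}}{3} + \frac{2}{3}\right)^{11} is the standard form for the Binomial distribution.
Comparing with the known MGF formula identifies: Binomial(n=11, p=1/3)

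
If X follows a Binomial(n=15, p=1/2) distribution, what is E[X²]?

Using the identity E[X²] = Var(X) + (E[X])²:
E[X] = \frac{15}{2}
Var(X) = \frac{15}{4}
E[X²] = \frac{15}{4} + (\frac{15}{2})²
= 60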